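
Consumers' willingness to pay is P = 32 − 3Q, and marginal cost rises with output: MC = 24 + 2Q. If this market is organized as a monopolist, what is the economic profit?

Profit = 4

A monopolist chooses Q where MR = MC. MR = 32 − 6Q; setting this equal to 24 + 2Q gives Q = 1 and P = 29.
Profit = 29·1 − (24·1 + ½·2·1²) = 4.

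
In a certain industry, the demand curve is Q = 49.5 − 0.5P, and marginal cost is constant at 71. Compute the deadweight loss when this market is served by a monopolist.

Inverting demand: P = 99 − 2Q.
Under competition P = MC = 71, so Q = (99 − 71)/2 = 14.
A monopolist chooses Q where MR = MC. MR = 99 − 4Q; setting this equal to 71 gives Q = 7 and P = 85.
DWL is the triangle between Q = 7 and Q = 14: ½·(14 − 7)·(85 − 71) = 49.

DWL = 49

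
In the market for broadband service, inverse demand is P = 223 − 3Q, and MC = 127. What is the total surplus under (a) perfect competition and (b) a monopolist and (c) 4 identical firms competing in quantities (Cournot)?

Under competition P = MC = 127, so Q = (223 − 127)/3 = 32.
CS = ½·(223 − 127)·32 = 1536; PS = (127 − 127)·32 = 0; TS = 1536.
A monopolist chooses Q where MR = MC. MR = 223 − 6Q; setting this equal to 127 gives Q = 16 and P = 175.
CS = ½·(223 − 175)·16 = 384; PS = (175 − 127)·16 = 768; TS = 1152.
Cournot with 4 identical firms: the symmetric best-response condition is 223 − 15q = 127. Each firm produces q = 6.4, total output Q = 25.6, price P = 146.2.
CS = ½·(223 − 146.2)·25.6 = 983.04; PS = (146.2 − 127)·25.6 = 491.52; TS = 1474.56.

Competition: TS = 1536; Monopoly: TS = 1152; Cournot: TS = 1474.56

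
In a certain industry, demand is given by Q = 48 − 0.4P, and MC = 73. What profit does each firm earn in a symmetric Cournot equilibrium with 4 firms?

π_i = 35.344

Inverting demand: P = 120 − 2.5Q.
In a 4-firm Cournot equilibrium, symmetry and the first-order condition give q = (120 − 73)/(12.5) = 3.76. So Q = 15.04 and P = 82.4.
Each firm's profit = (82.4 − 73)·3.76 = 35.344.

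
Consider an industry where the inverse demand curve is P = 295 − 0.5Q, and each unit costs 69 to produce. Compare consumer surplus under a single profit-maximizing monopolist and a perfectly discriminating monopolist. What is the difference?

CS falls by 12769

The monopolist equates marginal revenue to marginal cost: 295 − Q = 69, so Q = 226. From demand, P = 182.
CS = ½·(295 − 182)·226 = 12769.
Under first-degree price discrimination the firm charges each unit its demand price and produces up to where P = MC, i.e. Q = 452. Consumer surplus is zero; producer surplus equals total surplus.
CS = 0.
Change in consumer surplus: 0 − 12769 = −12769.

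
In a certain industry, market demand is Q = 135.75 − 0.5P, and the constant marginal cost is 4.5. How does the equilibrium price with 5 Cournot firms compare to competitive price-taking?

Inverting demand: P = 271.5 − 2Q.
Cournot with 5 identical firms: the symmetric best-response condition is 271.5 − 12q = 4.5. Each firm produces q = 22.25, total output Q = 111.25, price P = 49.
Under competition P = MC = 4.5, so Q = (271.5 − 4.5)/2 = 133.5.

Cournot: P = 49; Competition: P = 4.5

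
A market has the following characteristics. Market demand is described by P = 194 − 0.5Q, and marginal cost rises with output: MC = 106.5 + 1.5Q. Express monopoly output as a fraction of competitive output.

Monopoly sets MR = MC: 194 − Q = 106.5 + 1.5Q ⇒ Q = 35, P = 194 − 0.5·35 = 176.5.
Competitive equilibrium sets price equal to marginal cost: 194 − 0.5Q = 106.5 + 1.5Q, so Q = 43.75 and P = 172.125.
Ratio Q_m/Q_c = 35/43.75 = 0.8.

Q_m/Q_c = 0.8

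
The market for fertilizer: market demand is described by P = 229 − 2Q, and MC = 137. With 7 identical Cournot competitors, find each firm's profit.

π_i = 66.125

In a 7-firm Cournot equilibrium, symmetry and the first-order condition give q = (229 − 137)/(16) = 5.75. So Q = 40.25 and P = 148.5.
Each firm's profit = (148.5 − 137)·5.75 = 66.125.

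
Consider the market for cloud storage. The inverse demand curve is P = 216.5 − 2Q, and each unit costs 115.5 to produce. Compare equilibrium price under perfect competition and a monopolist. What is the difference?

Competitive firms price at marginal cost: P = 115.5, giving Q = 50.5.
The monopolist equates marginal revenue to marginal cost: 216.5 − 4Q = 115.5, so Q = 25.25. From demand, P = 166.
Change in equilibrium price: 166 − 115.5 = 50.5.

Equilibrium price rises by 50.5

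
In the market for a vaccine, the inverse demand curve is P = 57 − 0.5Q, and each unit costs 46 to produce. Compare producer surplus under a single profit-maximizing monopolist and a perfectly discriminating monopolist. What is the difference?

The monopolist equates marginal revenue to marginal cost: 57 − Q = 46, so Q = 11. From demand, P = 51.5.
PS = (51.5 − 46)·11 = 60.5.
With perfect price discrimination, output is the efficient level Q = 22 (where demand meets MC), but every buyer pays their willingness to pay: CS = 0 and PS = total surplus.
PS = ½·(57 − 46)·22 = 121.
Change in producer surplus: 121 − 60.5 = 60.5.

Producer surplus rises by 60.5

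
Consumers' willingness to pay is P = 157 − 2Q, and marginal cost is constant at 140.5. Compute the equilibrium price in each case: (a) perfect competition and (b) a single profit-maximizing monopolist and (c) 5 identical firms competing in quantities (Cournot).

Competition: P = 140.5; Monopoly: P = 148.75; Cournot: P = 143.25

Competitive firms price at marginal cost: P = 140.5, giving Q = 8.25.
A monopolist chooses Q where MR = MC. MR = 157 − 4Q; setting this equal to 140.5 gives Q = 4.125 and P = 148.75.
Cournot with 5 identical firms: the symmetric best-response condition is 157 − 12q = 140.5. Each firm produces q = 1.375, total output Q = 6.875, price P = 143.25.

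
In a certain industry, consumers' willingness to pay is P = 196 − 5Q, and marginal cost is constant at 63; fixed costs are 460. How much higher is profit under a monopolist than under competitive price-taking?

π rises by 884.45

Under competition P = MC = 63, so Q = (196 − 63)/5 = 26.6.
Profit = (63 − 63)·26.6 − 460 = −460.
A monopolist chooses Q where MR = MC. MR = 196 − 10Q; setting this equal to 63 gives Q = 13.3 and P = 129.5.
Profit = (129.5 − 63)·13.3 − 460 = 424.45.
Change in profit: 424.45 − −460 = 884.45.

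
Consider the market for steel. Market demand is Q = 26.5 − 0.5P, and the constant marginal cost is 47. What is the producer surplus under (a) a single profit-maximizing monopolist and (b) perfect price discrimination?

Inverting demand: P = 53 − 2Q.
Monopoly sets MR = MC: 53 − 4Q = 47 ⇒ Q = 1.5, P = 53 − 2·1.5 = 50.
PS = (50 − 47)·1.5 = 4.5.
A perfectly discriminating monopolist sells every unit with P(Q) ≥ MC(Q), so output equals the competitive quantity Q = 3. Each buyer pays their reservation price, so CS = 0 and the firm captures all surplus.
PS = ½·(53 − 47)·3 = 9.

Monopoly: PS = 4.5; Perfect PD: PS = 9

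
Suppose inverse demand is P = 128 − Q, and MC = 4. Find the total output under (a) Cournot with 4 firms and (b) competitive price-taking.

Cournot: Q = 99.2; Competition: Q = 124

Cournot with 4 identical firms: the symmetric best-response condition is 128 − 5q = 4. Each firm produces q = 24.8, total output Q = 99.2, price P = 28.8.
Competitive firms price at marginal cost: P = 4, giving Q = 124.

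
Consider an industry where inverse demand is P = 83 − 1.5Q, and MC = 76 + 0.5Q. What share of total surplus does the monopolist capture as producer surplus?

Monopoly sets MR = MC: 83 − 3Q = 76 + 0.5Q ⇒ Q = 2, P = 83 − 1.5·2 = 80.
CS = ½·(83 − 80)·2 = 3.
PS = P·Q − VC(Q) = 80·2 − (76·2 + ½·0.5·2²) = 7.
Share captured = PS/TS = 7/10 = 0.7.

PS/TS = 0.7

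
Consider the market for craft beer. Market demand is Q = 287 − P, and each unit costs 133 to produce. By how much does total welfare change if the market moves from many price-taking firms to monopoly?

Total welfare falls by 2964.5

Inverting demand: P = 287 − Q.
Competitive firms price at marginal cost: P = 133, giving Q = 154.
CS = ½·(287 − 133)·154 = 11858; PS = (133 − 133)·154 = 0; TS = 11858.
The monopolist equates marginal revenue to marginal cost: 287 − 2Q = 133, so Q = 77. From demand, P = 210.
CS = ½·(287 − 210)·77 = 2964.5; PS = (210 − 133)·77 = 5929; TS = 8893.5.
Change in total welfare: 8893.5 − 11858 = −2964.5.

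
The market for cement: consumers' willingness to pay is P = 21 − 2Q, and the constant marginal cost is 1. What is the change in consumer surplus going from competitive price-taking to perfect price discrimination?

Consumer surplus falls by 100

Under competition P = MC = 1, so Q = (21 − 1)/2 = 10.
CS = ½·(21 − 1)·10 = 100.
Under first-degree price discrimination the firm charges each unit its demand price and produces up to where P = MC, i.e. Q = 10. Consumer surplus is zero; producer surplus equals total surplus.
CS = 0.
Change in consumer surplus: 0 − 100 = −100.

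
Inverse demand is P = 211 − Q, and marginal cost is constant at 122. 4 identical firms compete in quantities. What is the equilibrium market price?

With 4 symmetric Cournot firms, each firm's FOC gives 211 − 5q = 122, so q = 17.8, Q = 4·17.8 = 71.2, and P = 139.8.

P = 139.8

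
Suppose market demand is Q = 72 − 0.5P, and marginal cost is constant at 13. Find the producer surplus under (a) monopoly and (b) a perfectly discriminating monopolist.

Monopoly: PS = 2145.125; Perfect PD: PS = 4290.25

Inverting demand: P = 144 − 2Q.
The monopolist equates marginal revenue to marginal cost: 144 − 4Q = 13, so Q = 32.75. From demand, P = 78.5.
PS = (78.5 − 13)·32.75 = 2145.125.
A perfectly discriminating monopolist sells every unit with P(Q) ≥ MC(Q), so output equals the competitive quantity Q = 65.5. Each buyer pays their reservation price, so CS = 0 and the firm captures all surplus.
PS = ½·(144 − 13)·65.5 = 4290.25.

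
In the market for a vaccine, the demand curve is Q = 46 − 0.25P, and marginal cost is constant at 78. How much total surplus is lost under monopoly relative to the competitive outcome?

Inverting demand: P = 184 − 4Q.
Perfect competition: P = MC = 78, so 184 − 4Q = 78 and Q = 26.5.
The monopolist equates marginal revenue to marginal cost: 184 − 8Q = 78, so Q = 13.25. From demand, P = 131.
DWL is the triangle between Q = 13.25 and Q = 26.5: ½·(26.5 − 13.25)·(131 − 78) = 351.125.

DWL = 351.125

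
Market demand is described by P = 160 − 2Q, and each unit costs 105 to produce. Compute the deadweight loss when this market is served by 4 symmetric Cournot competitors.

Competitive firms price at marginal cost: P = 105, giving Q = 27.5.
With 4 symmetric Cournot firms, each firm's FOC gives 160 − 10q = 105, so q = 5.5, Q = 4·5.5 = 22, and P = 116.
DWL is the triangle between Q = 22 and Q = 27.5: ½·(27.5 − 22)·(116 − 105) = 30.25.

DWL = 30.25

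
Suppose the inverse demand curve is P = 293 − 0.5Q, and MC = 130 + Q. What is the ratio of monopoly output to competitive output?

Q_m/Q_c = 0.75

A monopolist chooses Q where MR = MC. MR = 293 − Q; setting this equal to 130 + Q gives Q = 81.5 and P = 252.25.
Under competition P = MC: 293 − 0.5Q = 130 + Q ⇒ Q = 326/3, P = 716/3.
Ratio Q_m/Q_c = 81.5/(326/3) = 0.75.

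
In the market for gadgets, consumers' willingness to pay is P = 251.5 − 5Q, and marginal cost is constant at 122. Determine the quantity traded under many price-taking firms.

Q = 25.9

Perfect competition: P = MC = 122, so 251.5 − 5Q = 122 and Q = 25.9.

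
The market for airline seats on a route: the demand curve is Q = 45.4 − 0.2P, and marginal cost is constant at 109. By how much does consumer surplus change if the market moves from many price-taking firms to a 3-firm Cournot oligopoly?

Inverting demand: P = 227 − 5Q.
Perfect competition: P = MC = 109, so 227 − 5Q = 109 and Q = 23.6.
CS = ½·(227 − 109)·23.6 = 1392.4.
Cournot with 3 identical firms: the symmetric best-response condition is 227 − 20q = 109. Each firm produces q = 5.9, total output Q = 17.7, price P = 138.5.
CS = ½·(227 − 138.5)·17.7 = 783.225.
Change in consumer surplus: 783.225 − 1392.4 = −609.175.

CS falls by 609.175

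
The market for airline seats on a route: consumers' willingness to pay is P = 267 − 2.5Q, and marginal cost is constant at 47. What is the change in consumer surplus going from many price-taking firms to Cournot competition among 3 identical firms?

Under competition P = MC = 47, so Q = (267 − 47)/2.5 = 88.
CS = ½·(267 − 47)·88 = 9680.
Cournot with 3 identical firms: the symmetric best-response condition is 267 − 10q = 47. Each firm produces q = 22, total output Q = 66, price P = 102.
CS = ½·(267 − 102)·66 = 5445.
Change in consumer surplus: 5445 − 9680 = −4235.

Consumer surplus falls by 4235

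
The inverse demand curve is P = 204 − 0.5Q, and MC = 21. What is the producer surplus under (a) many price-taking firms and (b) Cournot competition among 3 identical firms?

Competition: PS = 0; Cournot: PS = 12558.375

Perfect competition: P = MC = 21, so 204 − 0.5Q = 21 and Q = 366.
PS = (21 − 21)·366 = 0.
In a 3-firm Cournot equilibrium, symmetry and the first-order condition give q = (204 − 21)/(2) = 91.5. So Q = 274.5 and P = 66.75.
PS = (66.75 − 21)·274.5 = 12558.375.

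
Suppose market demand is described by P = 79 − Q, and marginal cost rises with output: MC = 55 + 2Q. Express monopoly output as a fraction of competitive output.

A monopolist chooses Q where MR = MC. MR = 79 − 2Q; setting this equal to 55 + 2Q gives Q = 6 and P = 73.
Competitive equilibrium sets price equal to marginal cost: 79 − Q = 55 + 2Q, so Q = 8 and P = 71.
Ratio Q_m/Q_c = 6/8 = 0.75.

Q_m/Q_c = 0.75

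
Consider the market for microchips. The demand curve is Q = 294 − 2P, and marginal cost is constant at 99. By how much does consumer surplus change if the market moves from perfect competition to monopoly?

CS falls by 1728

Inverting demand: P = 147 − 0.5Q.
Perfect competition: P = MC = 99, so 147 − 0.5Q = 99 and Q = 96.
CS = ½·(147 − 99)·96 = 2304.
Monopoly sets MR = MC: 147 − Q = 99 ⇒ Q = 48, P = 147 − 0.5·48 = 123.
CS = ½·(147 − 123)·48 = 576.
Change in consumer surplus: 576 − 2304 = −1728.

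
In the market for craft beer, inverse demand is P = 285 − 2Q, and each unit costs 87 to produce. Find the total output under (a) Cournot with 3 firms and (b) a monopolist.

Cournot with 3 identical firms: the symmetric best-response condition is 285 − 8q = 87. Each firm produces q = 24.75, total output Q = 74.25, price P = 136.5.
Monopoly sets MR = MC: 285 − 4Q = 87 ⇒ Q = 49.5, P = 285 − 2·49.5 = 186.

Cournot: Q = 74.25; Monopoly: Q = 49.5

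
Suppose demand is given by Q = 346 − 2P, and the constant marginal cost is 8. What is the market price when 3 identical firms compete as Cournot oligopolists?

Inverting demand: P = 173 − 0.5Q.
With 3 symmetric Cournot firms, each firm's FOC gives 173 − 2q = 8, so q = 82.5, Q = 3·82.5 = 247.5, and P = 49.25.

P = 49.25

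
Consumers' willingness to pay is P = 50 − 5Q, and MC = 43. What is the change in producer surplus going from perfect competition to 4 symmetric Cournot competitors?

Producer surplus rises by 1.568

Competitive firms price at marginal cost: P = 43, giving Q = 1.4.
PS = (43 − 43)·1.4 = 0.
In a 4-firm Cournot equilibrium, symmetry and the first-order condition give q = (50 − 43)/(25) = 0.28. So Q = 1.12 and P = 44.4.
PS = (44.4 − 43)·1.12 = 1.568.
Change in producer surplus: 1.568 − 0 = 1.568.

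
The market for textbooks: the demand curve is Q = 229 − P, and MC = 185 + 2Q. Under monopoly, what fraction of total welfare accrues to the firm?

Inverting demand: P = 229 − Q.
Monopoly sets MR = MC: 229 − 2Q = 185 + 2Q ⇒ Q = 11, P = 229 − 11 = 218.
CS = ½·(229 − 218)·11 = 60.5.
PS = P·Q − VC(Q) = 218·11 − (185·11 + ½·2·11²) = 242.
Share captured = PS/TS = 242/302.5 = 0.8.

PS/TS = 0.8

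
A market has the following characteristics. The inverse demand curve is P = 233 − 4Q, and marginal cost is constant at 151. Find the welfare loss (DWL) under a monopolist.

Perfect competition: P = MC = 151, so 233 − 4Q = 151 and Q = 20.5.
A monopolist chooses Q where MR = MC. MR = 233 − 8Q; setting this equal to 151 gives Q = 10.25 and P = 192.
DWL is the triangle between Q = 10.25 and Q = 20.5: ½·(20.5 − 10.25)·(192 − 151) = 210.125.

DWL = 210.125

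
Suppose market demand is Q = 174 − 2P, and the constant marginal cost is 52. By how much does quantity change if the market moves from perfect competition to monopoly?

Q falls by 35

Inverting demand: P = 87 − 0.5Q.
Competitive firms price at marginal cost: P = 52, giving Q = 70.
A monopolist chooses Q where MR = MC. MR = 87 − Q; setting this equal to 52 gives Q = 35 and P = 69.5.
Change in quantity: 35 − 70 = −35.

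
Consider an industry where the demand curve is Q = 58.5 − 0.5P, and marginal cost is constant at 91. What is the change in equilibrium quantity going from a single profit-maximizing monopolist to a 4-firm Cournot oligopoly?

Inverting demand: P = 117 − 2Q.
A monopolist chooses Q where MR = MC. MR = 117 − 4Q; setting this equal to 91 gives Q = 6.5 and P = 104.
Cournot with 4 identical firms: the symmetric best-response condition is 117 − 10q = 91. Each firm produces q = 2.6, total output Q = 10.4, price P = 96.2.
Change in equilibrium quantity: 10.4 − 6.5 = 3.9.

Q rises by 3.9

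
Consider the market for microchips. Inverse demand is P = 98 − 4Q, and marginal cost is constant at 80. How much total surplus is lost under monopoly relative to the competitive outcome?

Perfect competition: P = MC = 80, so 98 − 4Q = 80 and Q = 4.5.
Monopoly sets MR = MC: 98 − 8Q = 80 ⇒ Q = 2.25, P = 98 − 4·2.25 = 89.
DWL is the triangle between Q = 2.25 and Q = 4.5: ½·(4.5 − 2.25)·(89 − 80) = 10.125.

DWL = 10.125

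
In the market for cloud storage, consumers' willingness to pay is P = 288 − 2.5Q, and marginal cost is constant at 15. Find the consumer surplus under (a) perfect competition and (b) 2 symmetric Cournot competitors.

Perfect competition: P = MC = 15, so 288 − 2.5Q = 15 and Q = 109.2.
CS = ½·(288 − 15)·109.2 = 14905.8.
In a 2-firm Cournot equilibrium, symmetry and the first-order condition give q = (288 − 15)/(7.5) = 36.4. So Q = 72.8 and P = 106.
CS = ½·(288 − 106)·72.8 = 6624.8.

Competition: CS = 14905.8; Cournot: CS = 6624.8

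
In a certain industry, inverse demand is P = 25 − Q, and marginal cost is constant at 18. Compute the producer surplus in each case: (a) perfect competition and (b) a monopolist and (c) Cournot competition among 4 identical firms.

Perfect competition: P = MC = 18, so 25 − Q = 18 and Q = 7.
PS = (18 − 18)·7 = 0.
Monopoly sets MR = MC: 25 − 2Q = 18 ⇒ Q = 3.5, P = 25 − 3.5 = 21.5.
PS = (21.5 − 18)·3.5 = 12.25.
In a 4-firm Cournot equilibrium, symmetry and the first-order condition give q = (25 − 18)/(5) = 1.4. So Q = 5.6 and P = 19.4.
PS = (19.4 − 18)·5.6 = 7.84.

Competition: PS = 0; Monopoly: PS = 12.25; Cournot: PS = 7.84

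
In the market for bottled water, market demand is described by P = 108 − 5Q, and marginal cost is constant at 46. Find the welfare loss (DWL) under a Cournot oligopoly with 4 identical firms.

Competitive firms price at marginal cost: P = 46, giving Q = 12.4.
With 4 symmetric Cournot firms, each firm's FOC gives 108 − 25q = 46, so q = 2.48, Q = 4·2.48 = 9.92, and P = 58.4.
DWL is the triangle between Q = 9.92 and Q = 12.4: ½·(12.4 − 9.92)·(58.4 − 46) = 15.376.

DWL = 15.376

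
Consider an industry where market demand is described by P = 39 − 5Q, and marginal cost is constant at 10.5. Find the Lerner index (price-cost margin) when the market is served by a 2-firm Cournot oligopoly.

Lerner index = 0.475

With 2 symmetric Cournot firms, each firm's FOC gives 39 − 15q = 10.5, so q = 1.9, Q = 2·1.9 = 3.8, and P = 20.
Lerner index = (P − MC)/P = (20 − 10.5)/20 = 0.475.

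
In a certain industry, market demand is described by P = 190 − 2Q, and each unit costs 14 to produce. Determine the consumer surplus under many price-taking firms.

Perfect competition: P = MC = 14, so 190 − 2Q = 14 and Q = 88.
CS = ½·(190 − 14)·88 = 7744.

CS = 7744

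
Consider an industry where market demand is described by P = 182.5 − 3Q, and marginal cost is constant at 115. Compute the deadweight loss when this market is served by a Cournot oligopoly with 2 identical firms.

DWL = 84.375

Perfect competition: P = MC = 115, so 182.5 − 3Q = 115 and Q = 22.5.
Cournot with 2 identical firms: the symmetric best-response condition is 182.5 − 9q = 115. Each firm produces q = 7.5, total output Q = 15, price P = 137.5.
DWL is the triangle between Q = 15 and Q = 22.5: ½·(22.5 − 15)·(137.5 − 115) = 84.375.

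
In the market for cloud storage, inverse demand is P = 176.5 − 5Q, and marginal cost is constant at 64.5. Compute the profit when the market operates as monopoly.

The monopolist equates marginal revenue to marginal cost: 176.5 − 10Q = 64.5, so Q = 11.2. From demand, P = 120.5.
Profit = (120.5 − 64.5)·11.2 = 627.2.

Profit = 627.2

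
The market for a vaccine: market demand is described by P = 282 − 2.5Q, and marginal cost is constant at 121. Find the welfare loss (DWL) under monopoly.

DWL = 1296.05

Competitive firms price at marginal cost: P = 121, giving Q = 64.4.
A monopolist chooses Q where MR = MC. MR = 282 − 5Q; setting this equal to 121 gives Q = 32.2 and P = 201.5.
DWL is the triangle between Q = 32.2 and Q = 64.4: ½·(64.4 − 32.2)·(201.5 − 121) = 1296.05.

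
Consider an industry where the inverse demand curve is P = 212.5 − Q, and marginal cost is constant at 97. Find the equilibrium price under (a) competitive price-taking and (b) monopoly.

Competitive firms price at marginal cost: P = 97, giving Q = 115.5.
The monopolist equates marginal revenue to marginal cost: 212.5 − 2Q = 97, so Q = 57.75. From demand, P = 154.75.

Competition: P = 97; Monopoly: P = 154.75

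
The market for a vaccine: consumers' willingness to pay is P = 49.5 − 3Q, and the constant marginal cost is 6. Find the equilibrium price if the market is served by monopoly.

The monopolist equates marginal revenue to marginal cost: 49.5 − 6Q = 6, so Q = 7.25. From demand, P = 27.75.

P = 27.75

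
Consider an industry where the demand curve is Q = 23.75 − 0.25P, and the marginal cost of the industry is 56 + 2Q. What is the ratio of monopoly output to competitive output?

Q_m/Q_c = 0.6

Inverting demand: P = 95 − 4Q.
A monopolist chooses Q where MR = MC. MR = 95 − 8Q; setting this equal to 56 + 2Q gives Q = 3.9 and P = 79.4.
Under competition P = MC: 95 − 4Q = 56 + 2Q ⇒ Q = 6.5, P = 69.
Ratio Q_m/Q_c = 3.9/6.5 = 0.6.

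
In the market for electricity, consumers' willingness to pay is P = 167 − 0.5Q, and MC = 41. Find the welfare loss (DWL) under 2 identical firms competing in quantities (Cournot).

DWL = 1764

Perfect competition: P = MC = 41, so 167 − 0.5Q = 41 and Q = 252.
With 2 symmetric Cournot firms, each firm's FOC gives 167 − 1.5q = 41, so q = 84, Q = 2·84 = 168, and P = 83.
DWL is the triangle between Q = 168 and Q = 252: ½·(252 − 168)·(83 − 41) = 1764.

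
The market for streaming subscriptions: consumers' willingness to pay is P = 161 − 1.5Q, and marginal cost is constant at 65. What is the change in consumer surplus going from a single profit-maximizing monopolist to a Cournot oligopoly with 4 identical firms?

CS rises by 1198.08

The monopolist equates marginal revenue to marginal cost: 161 − 3Q = 65, so Q = 32. From demand, P = 113.
CS = ½·(161 − 113)·32 = 768.
In a 4-firm Cournot equilibrium, symmetry and the first-order condition give q = (161 − 65)/(7.5) = 12.8. So Q = 51.2 and P = 84.2.
CS = ½·(161 − 84.2)·51.2 = 1966.08.
Change in consumer surplus: 1966.08 − 768 = 1198.08.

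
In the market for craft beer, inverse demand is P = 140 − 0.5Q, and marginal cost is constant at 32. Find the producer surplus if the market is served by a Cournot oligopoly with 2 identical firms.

PS = 5184

In a 2-firm Cournot equilibrium, symmetry and the first-order condition give q = (140 − 32)/(1.5) = 72. So Q = 144 and P = 68.
PS = (68 − 32)·144 = 5184.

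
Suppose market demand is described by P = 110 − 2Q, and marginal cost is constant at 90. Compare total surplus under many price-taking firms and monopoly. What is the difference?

Total surplus falls by 25

Under competition P = MC = 90, so Q = (110 − 90)/2 = 10.
CS = ½·(110 − 90)·10 = 100; PS = (90 − 90)·10 = 0; TS = 100.
The monopolist equates marginal revenue to marginal cost: 110 − 4Q = 90, so Q = 5. From demand, P = 100.
CS = ½·(110 − 100)·5 = 25; PS = (100 − 90)·5 = 50; TS = 75.
Change in total surplus: 75 − 100 = −25.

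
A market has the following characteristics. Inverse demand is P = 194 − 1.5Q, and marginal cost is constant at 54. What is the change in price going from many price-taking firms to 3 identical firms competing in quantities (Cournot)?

Under competition P = MC = 54, so Q = (194 − 54)/1.5 = 280/3.
In a 3-firm Cournot equilibrium, symmetry and the first-order condition give q = (194 − 54)/(6) = 70/3. So Q = 70 and P = 89.
Change in price: 89 − 54 = 35.

P rises by 35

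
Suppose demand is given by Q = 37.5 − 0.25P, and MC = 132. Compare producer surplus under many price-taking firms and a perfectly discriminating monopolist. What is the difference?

Inverting demand: P = 150 − 4Q.
Competitive firms price at marginal cost: P = 132, giving Q = 4.5.
PS = (132 − 132)·4.5 = 0.
A perfectly discriminating monopolist sells every unit with P(Q) ≥ MC(Q), so output equals the competitive quantity Q = 4.5. Each buyer pays their reservation price, so CS = 0 and the firm captures all surplus.
PS = ½·(150 − 132)·4.5 = 40.5.
Change in producer surplus: 40.5 − 0 = 40.5.

PS rises by 40.5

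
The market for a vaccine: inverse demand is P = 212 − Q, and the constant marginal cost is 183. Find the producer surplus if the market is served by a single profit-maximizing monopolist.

A monopolist chooses Q where MR = MC. MR = 212 − 2Q; setting this equal to 183 gives Q = 14.5 and P = 197.5.
PS = (197.5 − 183)·14.5 = 210.25.

PS = 210.25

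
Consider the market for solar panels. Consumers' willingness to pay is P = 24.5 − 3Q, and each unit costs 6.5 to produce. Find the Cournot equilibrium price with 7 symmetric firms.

Cournot with 7 identical firms: the symmetric best-response condition is 24.5 − 24q = 6.5. Each firm produces q = 0.75, total output Q = 5.25, price P = 8.75.

P = 8.75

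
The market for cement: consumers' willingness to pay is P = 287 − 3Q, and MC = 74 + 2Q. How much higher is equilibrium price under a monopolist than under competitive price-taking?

Under competition P = MC: 287 − 3Q = 74 + 2Q ⇒ Q = 42.6, P = 159.2.
The monopolist equates marginal revenue to marginal cost: 287 − 6Q = 74 + 2Q, so Q = 26.625. From demand, P = 207.125.
Change in equilibrium price: 207.125 − 159.2 = 47.925.

P rises by 47.925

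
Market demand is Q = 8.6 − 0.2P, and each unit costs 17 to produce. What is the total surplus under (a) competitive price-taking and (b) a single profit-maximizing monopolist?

Competition: TS = 67.6; Monopoly: TS = 50.7

Inverting demand: P = 43 − 5Q.
Competitive firms price at marginal cost: P = 17, giving Q = 5.2.
CS = ½·(43 − 17)·5.2 = 67.6; PS = (17 − 17)·5.2 = 0; TS = 67.6.
Monopoly sets MR = MC: 43 − 10Q = 17 ⇒ Q = 2.6, P = 43 − 5·2.6 = 30.
CS = ½·(43 − 30)·2.6 = 16.9; PS = (30 − 17)·2.6 = 33.8; TS = 50.7.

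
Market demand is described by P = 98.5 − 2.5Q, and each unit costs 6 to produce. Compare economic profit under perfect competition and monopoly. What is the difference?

Under competition P = MC = 6, so Q = (98.5 − 6)/2.5 = 37.
Profit = (6 − 6)·37 = 0.
The monopolist equates marginal revenue to marginal cost: 98.5 − 5Q = 6, so Q = 18.5. From demand, P = 52.25.
Profit = (52.25 − 6)·18.5 = 855.625.
Change in economic profit: 855.625 − 0 = 855.625.

π rises by 855.625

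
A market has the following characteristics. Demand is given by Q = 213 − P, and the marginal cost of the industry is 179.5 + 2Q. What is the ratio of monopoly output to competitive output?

Inverting demand: P = 213 − Q.
The monopolist equates marginal revenue to marginal cost: 213 − 2Q = 179.5 + 2Q, so Q = 8.375. From demand, P = 204.625.
Competitive equilibrium sets price equal to marginal cost: 213 − Q = 179.5 + 2Q, so Q = 67/6 and P = 1211/6.
Ratio Q_m/Q_c = 8.375/(67/6) = 0.75.

Q_m/Q_c = 0.75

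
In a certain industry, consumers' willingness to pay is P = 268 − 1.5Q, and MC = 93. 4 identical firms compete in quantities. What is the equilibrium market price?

P = 128

With 4 symmetric Cournot firms, each firm's FOC gives 268 − 7.5q = 93, so q = 70/3, Q = 4·70/3 = 280/3, and P = 128.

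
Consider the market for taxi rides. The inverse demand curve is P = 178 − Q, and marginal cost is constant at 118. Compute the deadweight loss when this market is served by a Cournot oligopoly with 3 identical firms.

DWL = 112.5

Under competition P = MC = 118, so Q = (178 − 118)/1 = 60.
With 3 symmetric Cournot firms, each firm's FOC gives 178 − 4q = 118, so q = 15, Q = 3·15 = 45, and P = 133.
DWL is the triangle between Q = 45 and Q = 60: ½·(60 − 45)·(133 − 118) = 112.5.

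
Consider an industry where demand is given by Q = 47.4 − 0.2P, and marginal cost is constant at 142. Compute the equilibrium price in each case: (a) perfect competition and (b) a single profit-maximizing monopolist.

Competition: P = 142; Monopoly: P = 189.5

Inverting demand: P = 237 − 5Q.
Under competition P = MC = 142, so Q = (237 − 142)/5 = 19.
Monopoly sets MR = MC: 237 − 10Q = 142 ⇒ Q = 9.5, P = 237 − 5·9.5 = 189.5.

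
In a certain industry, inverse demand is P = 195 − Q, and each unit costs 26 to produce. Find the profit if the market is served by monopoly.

A monopolist chooses Q where MR = MC. MR = 195 − 2Q; setting this equal to 26 gives Q = 84.5 and P = 110.5.
Profit = (110.5 − 26)·84.5 = 7140.25.

Profit = 7140.25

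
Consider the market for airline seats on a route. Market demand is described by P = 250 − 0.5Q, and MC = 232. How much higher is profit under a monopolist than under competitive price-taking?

Perfect competition: P = MC = 232, so 250 − 0.5Q = 232 and Q = 36.
Profit = (232 − 232)·36 = 0.
A monopolist chooses Q where MR = MC. MR = 250 − Q; setting this equal to 232 gives Q = 18 and P = 241.
Profit = (241 − 232)·18 = 162.
Change in profit: 162 − 0 = 162.

Profit rises by 162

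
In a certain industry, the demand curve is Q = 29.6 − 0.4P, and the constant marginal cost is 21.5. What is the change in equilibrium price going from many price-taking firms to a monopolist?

Inverting demand: P = 74 − 2.5Q.
Under competition P = MC = 21.5, so Q = (74 − 21.5)/2.5 = 21.
Monopoly sets MR = MC: 74 − 5Q = 21.5 ⇒ Q = 10.5, P = 74 − 2.5·10.5 = 47.75.
Change in equilibrium price: 47.75 − 21.5 = 26.25.

Equilibrium price rises by 26.25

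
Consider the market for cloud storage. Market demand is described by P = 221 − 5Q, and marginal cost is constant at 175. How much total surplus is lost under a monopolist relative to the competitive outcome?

DWL = 52.9

Competitive firms price at marginal cost: P = 175, giving Q = 9.2.
Monopoly sets MR = MC: 221 − 10Q = 175 ⇒ Q = 4.6, P = 221 − 5·4.6 = 198.
DWL is the triangle between Q = 4.6 and Q = 9.2: ½·(9.2 − 4.6)·(198 − 175) = 52.9.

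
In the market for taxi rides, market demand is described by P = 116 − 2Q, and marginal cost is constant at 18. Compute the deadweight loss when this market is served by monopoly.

Perfect competition: P = MC = 18, so 116 − 2Q = 18 and Q = 49.
Monopoly sets MR = MC: 116 − 4Q = 18 ⇒ Q = 24.5, P = 116 − 2·24.5 = 67.
DWL is the triangle between Q = 24.5 and Q = 49: ½·(49 − 24.5)·(67 − 18) = 600.25.

DWL = 600.25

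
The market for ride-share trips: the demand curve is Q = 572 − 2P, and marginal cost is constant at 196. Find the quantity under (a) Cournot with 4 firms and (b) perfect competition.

Inverting demand: P = 286 − 0.5Q.
With 4 symmetric Cournot firms, each firm's FOC gives 286 − 2.5q = 196, so q = 36, Q = 4·36 = 144, and P = 214.
Under competition P = MC = 196, so Q = (286 − 196)/0.5 = 180.

Cournot: Q = 144; Competition: Q = 180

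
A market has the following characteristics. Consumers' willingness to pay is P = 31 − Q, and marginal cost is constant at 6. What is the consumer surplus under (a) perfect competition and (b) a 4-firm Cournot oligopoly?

Competition: CS = 312.5; Cournot: CS = 200

Under competition P = MC = 6, so Q = (31 − 6)/1 = 25.
CS = ½·(31 − 6)·25 = 312.5.
In a 4-firm Cournot equilibrium, symmetry and the first-order condition give q = (31 − 6)/(5) = 5. So Q = 20 and P = 11.
CS = ½·(31 − 11)·20 = 200.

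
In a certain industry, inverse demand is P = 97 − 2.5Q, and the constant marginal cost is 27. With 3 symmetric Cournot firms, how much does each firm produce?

q_i = 7

Cournot with 3 identical firms: the symmetric best-response condition is 97 − 10q = 27. Each firm produces q = 7, total output Q = 21, price P = 44.5.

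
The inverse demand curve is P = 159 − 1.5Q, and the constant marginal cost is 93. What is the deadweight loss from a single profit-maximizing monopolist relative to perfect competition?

Competitive firms price at marginal cost: P = 93, giving Q = 44.
Monopoly sets MR = MC: 159 − 3Q = 93 ⇒ Q = 22, P = 159 − 1.5·22 = 126.
DWL is the triangle between Q = 22 and Q = 44: ½·(44 − 22)·(126 − 93) = 363.

DWL = 363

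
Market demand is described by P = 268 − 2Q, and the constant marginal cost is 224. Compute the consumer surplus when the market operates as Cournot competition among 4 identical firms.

With 4 symmetric Cournot firms, each firm's FOC gives 268 − 10q = 224, so q = 4.4, Q = 4·4.4 = 17.6, and P = 232.8.
CS = ½·(268 − 232.8)·17.6 = 309.76.

CS = 309.76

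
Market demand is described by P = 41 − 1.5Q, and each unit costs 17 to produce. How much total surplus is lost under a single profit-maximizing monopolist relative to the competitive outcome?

Under competition P = MC = 17, so Q = (41 − 17)/1.5 = 16.
A monopolist chooses Q where MR = MC. MR = 41 − 3Q; setting this equal to 17 gives Q = 8 and P = 29.
DWL is the triangle between Q = 8 and Q = 16: ½·(16 − 8)·(29 − 17) = 48.

DWL = 48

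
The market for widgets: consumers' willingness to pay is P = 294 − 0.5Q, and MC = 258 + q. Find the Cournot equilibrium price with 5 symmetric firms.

In a 5-firm Cournot equilibrium, symmetry and the first-order condition give q = (294 − 258)/(4) = 9. So Q = 45 and P = 271.5.

P = 271.5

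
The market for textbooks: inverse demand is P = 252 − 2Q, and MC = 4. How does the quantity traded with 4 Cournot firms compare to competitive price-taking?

Cournot: Q = 99.2; Competition: Q = 124

Cournot with 4 identical firms: the symmetric best-response condition is 252 − 10q = 4. Each firm produces q = 24.8, total output Q = 99.2, price P = 53.6.
Under competition P = MC = 4, so Q = (252 − 4)/2 = 124.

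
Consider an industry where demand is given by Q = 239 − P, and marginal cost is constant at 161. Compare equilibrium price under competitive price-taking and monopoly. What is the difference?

Inverting demand: P = 239 − Q.
Under competition P = MC = 161, so Q = (239 − 161)/1 = 78.
The monopolist equates marginal revenue to marginal cost: 239 − 2Q = 161, so Q = 39. From demand, P = 200.
Change in equilibrium price: 200 − 161 = 39.

Equilibrium price rises by 39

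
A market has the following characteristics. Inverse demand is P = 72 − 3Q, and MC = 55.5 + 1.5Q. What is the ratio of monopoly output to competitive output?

Q_m/Q_c = 0.6

A monopolist chooses Q where MR = MC. MR = 72 − 6Q; setting this equal to 55.5 + 1.5Q gives Q = 2.2 and P = 65.4.
Competitive equilibrium sets price equal to marginal cost: 72 − 3Q = 55.5 + 1.5Q, so Q = 11/3 and P = 61.
Ratio Q_m/Q_c = 2.2/(11/3) = 0.6.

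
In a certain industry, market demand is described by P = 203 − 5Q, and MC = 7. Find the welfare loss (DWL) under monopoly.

DWL = 960.4

Under competition P = MC = 7, so Q = (203 − 7)/5 = 39.2.
The monopolist equates marginal revenue to marginal cost: 203 − 10Q = 7, so Q = 19.6. From demand, P = 105.
DWL is the triangle between Q = 19.6 and Q = 39.2: ½·(39.2 − 19.6)·(105 − 7) = 960.4.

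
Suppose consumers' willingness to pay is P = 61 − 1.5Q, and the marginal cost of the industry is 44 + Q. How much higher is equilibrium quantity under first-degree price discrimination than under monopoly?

Equilibrium quantity rises by 2.55

The monopolist equates marginal revenue to marginal cost: 61 − 3Q = 44 + Q, so Q = 4.25. From demand, P = 54.625.
With perfect price discrimination, output is the efficient level Q = 6.8 (where demand meets MC), but every buyer pays their willingness to pay: CS = 0 and PS = total surplus.
Change in equilibrium quantity: 6.8 − 4.25 = 2.55.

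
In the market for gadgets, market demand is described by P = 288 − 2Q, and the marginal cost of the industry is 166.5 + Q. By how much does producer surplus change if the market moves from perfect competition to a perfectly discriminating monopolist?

PS rises by 1640.25

Competitive equilibrium sets price equal to marginal cost: 288 − 2Q = 166.5 + Q, so Q = 40.5 and P = 207.
PS = P·Q − VC(Q) = 207·40.5 − (166.5·40.5 + ½·1·40.5²) = 820.125.
A perfectly discriminating monopolist sells every unit with P(Q) ≥ MC(Q), so output equals the competitive quantity Q = 40.5. Each buyer pays their reservation price, so CS = 0 and the firm captures all surplus.
PS = ½·(288 − 166.5)·40.5 = 2460.375.
Change in producer surplus: 2460.375 − 820.125 = 1640.25.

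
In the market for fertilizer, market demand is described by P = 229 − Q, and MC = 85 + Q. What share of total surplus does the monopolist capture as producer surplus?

The monopolist equates marginal revenue to marginal cost: 229 − 2Q = 85 + Q, so Q = 48. From demand, P = 181.
CS = ½·(229 − 181)·48 = 1152.
PS = P·Q − VC(Q) = 181·48 − (85·48 + ½·1·48²) = 3456.
Share captured = PS/TS = 3456/4608 = 0.75.

PS/TS = 0.75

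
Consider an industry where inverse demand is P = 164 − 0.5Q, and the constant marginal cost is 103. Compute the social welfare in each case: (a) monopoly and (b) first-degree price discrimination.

Monopoly: TS = 2790.75; Perfect PD: TS = 3721

A monopolist chooses Q where MR = MC. MR = 164 − Q; setting this equal to 103 gives Q = 61 and P = 133.5.
CS = ½·(164 − 133.5)·61 = 930.25; PS = (133.5 − 103)·61 = 1860.5; TS = 2790.75.
With perfect price discrimination, output is the efficient level Q = 122 (where demand meets MC), but every buyer pays their willingness to pay: CS = 0 and PS = total surplus.
TS = 3721 (equal to competitive TS).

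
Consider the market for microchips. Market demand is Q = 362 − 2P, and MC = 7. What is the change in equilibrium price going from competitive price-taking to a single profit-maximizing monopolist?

Inverting demand: P = 181 − 0.5Q.
Competitive firms price at marginal cost: P = 7, giving Q = 348.
The monopolist equates marginal revenue to marginal cost: 181 − Q = 7, so Q = 174. From demand, P = 94.
Change in equilibrium price: 94 − 7 = 87.

Equilibrium price rises by 87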